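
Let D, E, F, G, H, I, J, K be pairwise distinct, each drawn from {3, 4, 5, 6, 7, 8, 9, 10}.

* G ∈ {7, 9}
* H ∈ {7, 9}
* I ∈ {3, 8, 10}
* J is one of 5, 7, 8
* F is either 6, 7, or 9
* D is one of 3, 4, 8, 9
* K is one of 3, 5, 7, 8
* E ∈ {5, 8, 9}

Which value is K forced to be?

3

The 8 variables draw from only 8 values {3, 4, 5, 6, 7, 8, 9, 10}, so each is used; only D can be 4, hence D = 4.
The 7 still-open variables draw from only 7 values {3, 5, 6, 7, 8, 9, 10}, so each is used; only F can be 6, hence F = 6.
Among the 6 still-open variables, 10 fits only I (and all 6 values in {3, 5, 7, 8, 9, 10} must be used), so I = 10.
The 5 still-open variables draw from only 5 values {3, 5, 7, 8, 9}, so each is used; only K can be 3, hence K = 3.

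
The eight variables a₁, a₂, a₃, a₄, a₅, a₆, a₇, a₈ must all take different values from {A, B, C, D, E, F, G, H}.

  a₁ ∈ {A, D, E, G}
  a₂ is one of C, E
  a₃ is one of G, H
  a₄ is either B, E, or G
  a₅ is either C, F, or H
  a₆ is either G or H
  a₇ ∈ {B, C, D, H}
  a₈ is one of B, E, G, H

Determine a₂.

The 8 variables draw from only 8 values {A, B, C, D, E, F, G, H}, so each is used; only a₁ can be A, hence a₁ = A.
The 7 still-open variables together cover exactly {B, C, D, E, F, G, H} — 7 values for 7 variables — and D appears only in a₇'s list, so a₇ = D.
The 6 still-open variables draw from only 6 values {B, C, E, F, G, H}, so each is used; only a₅ can be F, hence a₅ = F.
The 5 still-open variables together cover exactly {B, C, E, G, H} — 5 values for 5 variables — and C appears only in a₂'s list, so a₂ = C.

C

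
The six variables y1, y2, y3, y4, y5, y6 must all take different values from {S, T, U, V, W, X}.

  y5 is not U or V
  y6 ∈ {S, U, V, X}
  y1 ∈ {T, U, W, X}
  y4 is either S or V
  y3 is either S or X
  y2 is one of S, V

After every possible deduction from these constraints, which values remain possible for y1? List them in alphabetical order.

T, W

y2 and y4 between them cover only {S, V} — a naked pair. Remove those values from y3, y5, y6.
y3's domain is down to {X}, so y3 = X. So y1, y5, y6 can't be X.
y6 has just one choice, so y6 = U. Eliminate U elsewhere: y1.
No further eliminations apply; y1 can still be any of T, W.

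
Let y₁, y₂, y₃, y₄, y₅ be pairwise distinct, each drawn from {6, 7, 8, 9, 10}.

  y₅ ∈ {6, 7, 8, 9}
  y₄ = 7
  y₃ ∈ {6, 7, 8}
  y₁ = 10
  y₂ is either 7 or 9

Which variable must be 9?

y₁ has just one choice, so y₁ = 10.
y₄'s domain is down to {7}, so y₄ = 7. Strike 7 from y₂, y₃, y₅.
So 9 goes to y₂.

y₂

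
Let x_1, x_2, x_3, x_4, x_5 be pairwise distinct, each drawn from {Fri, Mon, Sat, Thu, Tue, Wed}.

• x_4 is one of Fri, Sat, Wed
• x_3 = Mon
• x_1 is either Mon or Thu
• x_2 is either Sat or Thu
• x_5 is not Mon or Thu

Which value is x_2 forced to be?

x_3's domain is down to {Mon}, so x_3 = Mon. Remove Mon from x_1.
That leaves x_1 = Thu. So x_2 can't be Thu.
So x_2 = Sat.

Sat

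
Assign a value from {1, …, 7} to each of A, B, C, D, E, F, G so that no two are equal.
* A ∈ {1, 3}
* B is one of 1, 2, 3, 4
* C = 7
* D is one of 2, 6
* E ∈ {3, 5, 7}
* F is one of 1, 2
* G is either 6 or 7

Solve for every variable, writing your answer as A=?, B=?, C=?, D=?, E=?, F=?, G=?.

C must be 7 (only option left). Eliminate 7 elsewhere: E, G.
That leaves G = 6. Eliminate 6 elsewhere: D.
D has just one choice, so D = 2. Eliminate 2 elsewhere: B, F.
F's domain is down to {1}, so F = 1. Remove 1 from A, B.
That leaves A = 3. Eliminate 3 elsewhere: B, E.
B must be 4 (only option left).
That leaves E = 5.

A=3, B=4, C=7, D=2, E=5, F=1, G=6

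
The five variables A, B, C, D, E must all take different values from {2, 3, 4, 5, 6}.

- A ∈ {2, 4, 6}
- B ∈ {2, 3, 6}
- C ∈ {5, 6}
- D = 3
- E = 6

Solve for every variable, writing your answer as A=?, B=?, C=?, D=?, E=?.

A=4, B=2, C=5, D=3, E=6

D has just one choice, so D = 3. So B can't be 3.
E's domain is down to {6}, so E = 6. Remove 6 from A, B, C.
B's domain is down to {2}, so B = 2. Strike 2 from A.
C has just one choice, so C = 5.
A has just one choice, so A = 4.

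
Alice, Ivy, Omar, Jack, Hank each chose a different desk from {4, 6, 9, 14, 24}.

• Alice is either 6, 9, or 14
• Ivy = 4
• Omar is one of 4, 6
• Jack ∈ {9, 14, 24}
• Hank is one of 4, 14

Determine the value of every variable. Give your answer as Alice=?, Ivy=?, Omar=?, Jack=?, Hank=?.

Alice=9, Ivy=4, Omar=6, Jack=24, Hank=14

Ivy has just one choice, so Ivy = 4. Remove 4 from Omar, Hank.
Omar must be 6 (only option left). Strike 6 from Alice.
Hank has just one choice, so Hank = 14. So Alice, Jack can't be 14.
That leaves Alice = 9. Strike 9 from Jack.
Jack's domain is down to {24}, so Jack = 24.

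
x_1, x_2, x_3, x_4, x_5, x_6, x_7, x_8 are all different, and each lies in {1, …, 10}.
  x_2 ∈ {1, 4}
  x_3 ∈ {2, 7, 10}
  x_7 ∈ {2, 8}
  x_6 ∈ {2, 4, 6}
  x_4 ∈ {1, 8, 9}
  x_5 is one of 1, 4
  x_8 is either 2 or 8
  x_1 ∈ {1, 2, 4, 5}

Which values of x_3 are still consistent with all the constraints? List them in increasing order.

7, 10

The 2 variables x_2 and x_5 are confined to {1, 4}, which locks those values in; drop them from x_1, x_4, x_6.
The 2 variables x_7 and x_8 are confined to {2, 8}, which locks those values in; drop them from x_1, x_3, x_4, x_6.
x_1's domain is down to {5}, so x_1 = 5.
x_4 has just one choice, so x_4 = 9.
x_6 has just one choice, so x_6 = 6.
No further eliminations apply; x_3 can still be any of 7, 10.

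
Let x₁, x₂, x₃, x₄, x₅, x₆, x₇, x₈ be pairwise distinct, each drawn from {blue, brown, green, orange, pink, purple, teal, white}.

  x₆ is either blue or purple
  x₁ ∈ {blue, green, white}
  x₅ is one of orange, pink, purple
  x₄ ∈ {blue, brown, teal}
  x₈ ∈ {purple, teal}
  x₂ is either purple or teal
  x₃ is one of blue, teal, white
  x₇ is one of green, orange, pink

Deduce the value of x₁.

green

The 8 variables draw from only 8 values {blue, brown, green, orange, pink, purple, teal, white}, so each is used; only x₄ can be brown, hence x₄ = brown.
x₂ and x₈ between them cover only {purple, teal} — a naked pair. Remove those values from x₃, x₅, x₆.
x₆ has just one choice, so x₆ = blue. Strike blue from x₁, x₃.
x₃ has just one choice, so x₃ = white. Eliminate white elsewhere: x₁.
So x₁ = green.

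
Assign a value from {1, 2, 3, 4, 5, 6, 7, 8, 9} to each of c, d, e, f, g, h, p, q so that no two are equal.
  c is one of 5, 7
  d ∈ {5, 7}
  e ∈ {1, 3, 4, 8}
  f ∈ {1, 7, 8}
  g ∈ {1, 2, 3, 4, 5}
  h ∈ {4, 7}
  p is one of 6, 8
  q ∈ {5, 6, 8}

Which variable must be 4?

h

The 8 variables together cover exactly {1, 2, 3, 4, 5, 6, 7, 8} — 8 values for 8 variables — and 2 appears only in g's list, so g = 2.
The 7 still-open variables together cover exactly {1, 3, 4, 5, 6, 7, 8} — 7 values for 7 variables — and 3 appears only in e's list, so e = 3.
The 6 still-open variables together cover exactly {1, 4, 5, 6, 7, 8} — 6 values for 6 variables — and 1 appears only in f's list, so f = 1.
The 5 still-open variables together cover exactly {4, 5, 6, 7, 8} — 5 values for 5 variables — and 4 appears only in h's list, so h = 4.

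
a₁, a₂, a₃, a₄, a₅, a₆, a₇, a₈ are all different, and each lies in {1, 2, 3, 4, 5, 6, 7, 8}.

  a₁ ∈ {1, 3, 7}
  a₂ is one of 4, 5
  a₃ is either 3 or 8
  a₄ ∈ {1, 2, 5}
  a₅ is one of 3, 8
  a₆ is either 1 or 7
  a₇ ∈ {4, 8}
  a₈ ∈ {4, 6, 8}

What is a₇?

Among the 8 variables, 2 fits only a₄ (and all 8 values in {1, 2, 3, 4, 5, 6, 7, 8} must be used), so a₄ = 2.
The 7 still-open variables draw from only 7 values {1, 3, 4, 5, 6, 7, 8}, so each is used; only a₂ can be 5, hence a₂ = 5.
The 6 still-open variables together cover exactly {1, 3, 4, 6, 7, 8} — 6 values for 6 variables — and 6 appears only in a₈'s list, so a₈ = 6.
The 5 still-open variables draw from only 5 values {1, 3, 4, 7, 8}, so each is used; only a₇ can be 4, hence a₇ = 4.

4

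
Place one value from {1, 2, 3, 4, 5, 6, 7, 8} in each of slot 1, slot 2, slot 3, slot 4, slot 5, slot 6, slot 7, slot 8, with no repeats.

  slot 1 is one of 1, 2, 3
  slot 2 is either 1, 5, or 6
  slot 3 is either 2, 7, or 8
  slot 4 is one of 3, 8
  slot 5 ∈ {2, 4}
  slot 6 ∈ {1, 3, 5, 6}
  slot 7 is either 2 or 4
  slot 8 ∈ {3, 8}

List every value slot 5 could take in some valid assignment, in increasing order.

2, 4

The 8 variables draw from only 8 values {1, 2, 3, 4, 5, 6, 7, 8}, so each is used; only slot 3 can be 7, hence slot 3 = 7.
slot 4 and slot 8 share exactly the 2 values {3, 8}; by pigeonhole those values go to them, so strike 3, 8 from slot 1, slot 6.
The 2 variables slot 5 and slot 7 are confined to {2, 4}, which locks those values in; drop them from slot 1.
slot 1 must be 1 (only option left). So slot 2, slot 6 can't be 1.
No further eliminations apply; slot 5 can still be any of 2, 4.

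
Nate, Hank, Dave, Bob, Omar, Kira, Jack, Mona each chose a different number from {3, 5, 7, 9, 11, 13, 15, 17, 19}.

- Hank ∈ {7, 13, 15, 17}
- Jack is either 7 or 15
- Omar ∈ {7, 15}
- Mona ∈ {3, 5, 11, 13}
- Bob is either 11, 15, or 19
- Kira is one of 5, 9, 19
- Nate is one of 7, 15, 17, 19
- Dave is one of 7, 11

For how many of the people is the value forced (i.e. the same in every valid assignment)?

4

Omar and Jack share exactly the 2 values {7, 15}; by pigeonhole those values go to them, so strike 7, 15 from Nate, Hank, Dave, Bob.
That leaves Dave = 11. So Bob, Mona can't be 11.
Bob has just one choice, so Bob = 19. Strike 19 from Nate, Kira.
Nate must be 17 (only option left). So Hank can't be 17.
That leaves Hank = 13. So Mona can't be 13.
Determined: Nate=17, Hank=13, Dave=11, Bob=19. The other people each still have more than one consistent value. That makes 4.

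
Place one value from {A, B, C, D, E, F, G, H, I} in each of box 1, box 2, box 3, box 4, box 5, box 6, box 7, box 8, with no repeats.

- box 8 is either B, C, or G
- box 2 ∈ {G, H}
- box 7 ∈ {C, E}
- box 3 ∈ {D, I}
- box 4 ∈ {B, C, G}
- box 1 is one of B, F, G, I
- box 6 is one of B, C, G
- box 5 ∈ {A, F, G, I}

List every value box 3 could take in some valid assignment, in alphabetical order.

box 4, box 6, box 8 between them cover only {B, C, G} — a naked triple. Remove those values from box 1, box 2, box 5, box 7.
box 2 must be H (only option left).
box 7 must be E (only option left).
No further eliminations apply; box 3 can still be any of D, I.

D, I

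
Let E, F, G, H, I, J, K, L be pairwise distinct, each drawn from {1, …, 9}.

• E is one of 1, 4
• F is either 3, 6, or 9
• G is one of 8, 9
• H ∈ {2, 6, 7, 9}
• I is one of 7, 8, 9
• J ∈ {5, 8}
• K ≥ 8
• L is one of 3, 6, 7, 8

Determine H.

The 2 variables G and K are confined to {8, 9}, which locks those values in; drop them from F, H, I, J, L.
That leaves I = 7. Eliminate 7 elsewhere: H, L.
J must be 5 (only option left).
The 2 variables F and L are confined to {3, 6}, which locks those values in; drop them from H.
So H = 2.

2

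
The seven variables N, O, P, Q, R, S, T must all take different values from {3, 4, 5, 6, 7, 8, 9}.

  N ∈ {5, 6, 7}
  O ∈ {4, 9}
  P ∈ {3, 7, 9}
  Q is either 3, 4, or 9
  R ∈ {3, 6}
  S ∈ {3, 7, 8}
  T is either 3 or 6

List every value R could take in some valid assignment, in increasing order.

The 7 variables together cover exactly {3, 4, 5, 6, 7, 8, 9} — 7 values for 7 variables — and 5 appears only in N's list, so N = 5.
Among the 6 still-open variables, 8 fits only S (and all 6 values in {3, 4, 6, 7, 8, 9} must be used), so S = 8.
Among the 5 still-open variables, 7 fits only P (and all 5 values in {3, 4, 6, 7, 9} must be used), so P = 7.
The 2 variables R and T are confined to {3, 6}, which locks those values in; drop them from Q.
No further eliminations apply; R can still be any of 3, 6.

3, 6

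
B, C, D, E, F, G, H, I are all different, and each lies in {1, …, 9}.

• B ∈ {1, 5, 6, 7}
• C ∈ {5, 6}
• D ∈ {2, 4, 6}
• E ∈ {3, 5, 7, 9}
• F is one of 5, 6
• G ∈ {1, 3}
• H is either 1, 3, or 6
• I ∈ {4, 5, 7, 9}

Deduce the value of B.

7

Among the 8 variables, 2 fits only D (and all 8 values in {1, 2, 3, 4, 5, 6, 7, 9} must be used), so D = 2.
The 7 still-open variables together cover exactly {1, 3, 4, 5, 6, 7, 9} — 7 values for 7 variables — and 4 appears only in I's list, so I = 4.
The 6 still-open variables draw from only 6 values {1, 3, 5, 6, 7, 9}, so each is used; only E can be 9, hence E = 9.
The 5 still-open variables together cover exactly {1, 3, 5, 6, 7} — 5 values for 5 variables — and 7 appears only in B's list, so B = 7.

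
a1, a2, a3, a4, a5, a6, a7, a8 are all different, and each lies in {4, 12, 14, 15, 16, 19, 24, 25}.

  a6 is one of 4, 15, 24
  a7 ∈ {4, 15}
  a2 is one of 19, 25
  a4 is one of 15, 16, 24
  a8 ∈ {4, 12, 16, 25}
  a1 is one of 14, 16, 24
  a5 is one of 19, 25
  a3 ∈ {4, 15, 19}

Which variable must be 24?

The 8 variables draw from only 8 values {4, 12, 14, 15, 16, 19, 24, 25}, so each is used; only a8 can be 12, hence a8 = 12.
The 7 still-open variables draw from only 7 values {4, 14, 15, 16, 19, 24, 25}, so each is used; only a1 can be 14, hence a1 = 14.
Among the 6 still-open variables, 16 fits only a4 (and all 6 values in {4, 15, 16, 19, 24, 25} must be used), so a4 = 16.
The 5 still-open variables together cover exactly {4, 15, 19, 24, 25} — 5 values for 5 variables — and 24 appears only in a6's list, so a6 = 24.

a6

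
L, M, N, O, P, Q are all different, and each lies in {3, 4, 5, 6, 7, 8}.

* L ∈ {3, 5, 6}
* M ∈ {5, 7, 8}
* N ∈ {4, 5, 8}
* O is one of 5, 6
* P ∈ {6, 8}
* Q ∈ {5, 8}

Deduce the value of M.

Among the 6 variables, 3 fits only L (and all 6 values in {3, 4, 5, 6, 7, 8} must be used), so L = 3.
The 5 still-open variables draw from only 5 values {4, 5, 6, 7, 8}, so each is used; only N can be 4, hence N = 4.
Among the 4 still-open variables, 7 fits only M (and all 4 values in {5, 6, 7, 8} must be used), so M = 7.

7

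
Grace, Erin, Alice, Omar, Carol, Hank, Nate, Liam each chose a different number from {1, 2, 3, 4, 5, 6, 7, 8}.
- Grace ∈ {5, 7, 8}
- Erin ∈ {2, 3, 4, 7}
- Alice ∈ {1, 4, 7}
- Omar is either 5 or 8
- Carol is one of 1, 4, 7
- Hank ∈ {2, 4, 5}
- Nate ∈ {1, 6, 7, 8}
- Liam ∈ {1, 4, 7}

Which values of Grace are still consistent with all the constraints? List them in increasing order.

The 8 variables together cover exactly {1, 2, 3, 4, 5, 6, 7, 8} — 8 values for 8 variables — and 3 appears only in Erin's list, so Erin = 3.
Among the 7 still-open variables, 2 fits only Hank (and all 7 values in {1, 2, 4, 5, 6, 7, 8} must be used), so Hank = 2.
The 6 still-open variables together cover exactly {1, 4, 5, 6, 7, 8} — 6 values for 6 variables — and 6 appears only in Nate's list, so Nate = 6.
Alice, Carol, Liam share exactly the 3 values {1, 4, 7}; by pigeonhole those values go to them, so strike 1, 4, 7 from Grace.
No further eliminations apply; Grace can still be any of 5, 8.

5, 8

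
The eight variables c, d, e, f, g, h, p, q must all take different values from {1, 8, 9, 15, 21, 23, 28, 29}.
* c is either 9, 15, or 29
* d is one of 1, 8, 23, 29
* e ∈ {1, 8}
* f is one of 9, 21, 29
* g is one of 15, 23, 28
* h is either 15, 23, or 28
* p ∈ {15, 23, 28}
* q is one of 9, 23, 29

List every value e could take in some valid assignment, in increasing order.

The 8 variables together cover exactly {1, 8, 9, 15, 21, 23, 28, 29} — 8 values for 8 variables — and 21 appears only in f's list, so f = 21.
The 3 variables g, h, p are confined to {15, 23, 28}, which locks those values in; drop them from c, d, q.
c and q share exactly the 2 values {9, 29}; by pigeonhole those values go to them, so strike 9, 29 from d.
No further eliminations apply; e can still be any of 1, 8.

1, 8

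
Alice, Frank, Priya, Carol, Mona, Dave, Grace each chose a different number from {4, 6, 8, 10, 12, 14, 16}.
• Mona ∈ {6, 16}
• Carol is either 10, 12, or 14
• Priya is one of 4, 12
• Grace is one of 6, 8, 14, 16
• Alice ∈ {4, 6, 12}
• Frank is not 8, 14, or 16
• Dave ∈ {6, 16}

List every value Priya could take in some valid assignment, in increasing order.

4, 12

Among the 7 variables, 8 fits only Grace (and all 7 values in {4, 6, 8, 10, 12, 14, 16} must be used), so Grace = 8.
The 6 still-open variables together cover exactly {4, 6, 10, 12, 14, 16} — 6 values for 6 variables — and 14 appears only in Carol's list, so Carol = 14.
The 5 still-open variables draw from only 5 values {4, 6, 10, 12, 16}, so each is used; only Frank can be 10, hence Frank = 10.
Mona and Dave share exactly the 2 values {6, 16}; by pigeonhole those values go to them, so strike 6, 16 from Alice.
No further eliminations apply; Priya can still be any of 4, 12.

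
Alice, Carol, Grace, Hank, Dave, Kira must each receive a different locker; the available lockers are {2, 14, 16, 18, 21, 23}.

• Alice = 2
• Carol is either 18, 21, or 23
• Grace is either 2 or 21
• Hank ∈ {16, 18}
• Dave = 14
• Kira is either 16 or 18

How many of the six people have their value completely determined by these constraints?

4

Alice's domain is down to {2}, so Alice = 2. Remove 2 from Grace.
Grace has just one choice, so Grace = 21. Eliminate 21 elsewhere: Carol.
That leaves Dave = 14.
The 3 still-open variables draw from only 3 values {16, 18, 23}, so each is used; only Carol can be 23, hence Carol = 23.
Determined: Alice=2, Carol=23, Grace=21, Dave=14. The other people each still have more than one consistent value. That makes 4.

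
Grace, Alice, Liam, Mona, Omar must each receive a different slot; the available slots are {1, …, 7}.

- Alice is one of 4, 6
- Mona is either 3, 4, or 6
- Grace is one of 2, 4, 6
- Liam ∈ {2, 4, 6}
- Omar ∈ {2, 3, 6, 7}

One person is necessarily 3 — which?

The 5 variables together cover exactly {2, 3, 4, 6, 7} — 5 values for 5 variables — and 7 appears only in Omar's list, so Omar = 7.
The 4 still-open variables together cover exactly {2, 3, 4, 6} — 4 values for 4 variables — and 3 appears only in Mona's list, so Mona = 3.

Mona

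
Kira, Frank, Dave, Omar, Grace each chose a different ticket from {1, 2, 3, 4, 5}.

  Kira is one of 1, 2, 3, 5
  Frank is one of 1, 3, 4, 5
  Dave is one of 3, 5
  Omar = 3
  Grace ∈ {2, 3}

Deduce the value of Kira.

1

Omar must be 3 (only option left). Remove 3 from Kira, Frank, Dave, Grace.
Grace's domain is down to {2}, so Grace = 2. So Kira can't be 2.
Dave has just one choice, so Dave = 5. Eliminate 5 elsewhere: Kira, Frank.
So Kira = 1.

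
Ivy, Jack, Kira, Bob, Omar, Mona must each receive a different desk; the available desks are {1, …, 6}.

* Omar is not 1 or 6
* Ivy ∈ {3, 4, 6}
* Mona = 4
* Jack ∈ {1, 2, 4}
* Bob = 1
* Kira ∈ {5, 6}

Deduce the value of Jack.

Bob has just one choice, so Bob = 1. So Jack can't be 1.
That leaves Mona = 4. Eliminate 4 elsewhere: Ivy, Jack, Omar.
So Jack = 2.

2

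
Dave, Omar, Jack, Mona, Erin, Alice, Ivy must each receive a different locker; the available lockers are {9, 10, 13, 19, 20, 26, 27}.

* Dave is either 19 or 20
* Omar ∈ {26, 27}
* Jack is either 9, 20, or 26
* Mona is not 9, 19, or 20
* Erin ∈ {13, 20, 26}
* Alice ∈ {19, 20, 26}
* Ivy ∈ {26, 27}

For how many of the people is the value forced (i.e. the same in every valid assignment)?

3

Among the 7 variables, 9 fits only Jack (and all 7 values in {9, 10, 13, 19, 20, 26, 27} must be used), so Jack = 9.
The 6 still-open variables draw from only 6 values {10, 13, 19, 20, 26, 27}, so each is used; only Mona can be 10, hence Mona = 10.
Among the 5 still-open variables, 13 fits only Erin (and all 5 values in {13, 19, 20, 26, 27} must be used), so Erin = 13.
The 2 variables Omar and Ivy are confined to {26, 27}, which locks those values in; drop them from Alice.
Determined: Jack=9, Mona=10, Erin=13. The other people each still have more than one consistent value. That makes 3.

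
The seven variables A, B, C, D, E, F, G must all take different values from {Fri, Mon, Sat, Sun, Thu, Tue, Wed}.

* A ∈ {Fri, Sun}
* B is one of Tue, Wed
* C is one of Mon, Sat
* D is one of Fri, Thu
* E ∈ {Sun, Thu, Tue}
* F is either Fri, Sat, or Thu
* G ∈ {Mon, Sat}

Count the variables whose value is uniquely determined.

3

The 7 variables draw from only 7 values {Fri, Mon, Sat, Sun, Thu, Tue, Wed}, so each is used; only B can be Wed, hence B = Wed.
Among the 6 still-open variables, Tue fits only E (and all 6 values in {Fri, Mon, Sat, Sun, Thu, Tue} must be used), so E = Tue.
The 5 still-open variables draw from only 5 values {Fri, Mon, Sat, Sun, Thu}, so each is used; only A can be Sun, hence A = Sun.
The 2 variables C and G are confined to {Mon, Sat}, which locks those values in; drop them from F.
Determined: A=Sun, B=Wed, E=Tue. The other variables each still have more than one consistent value. That makes 3.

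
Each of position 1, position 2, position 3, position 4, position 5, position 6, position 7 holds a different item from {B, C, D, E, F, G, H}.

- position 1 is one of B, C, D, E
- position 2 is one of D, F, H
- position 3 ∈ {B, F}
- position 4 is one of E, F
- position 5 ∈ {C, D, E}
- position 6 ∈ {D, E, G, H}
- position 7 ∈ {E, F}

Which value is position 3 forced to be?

The 7 variables together cover exactly {B, C, D, E, F, G, H} — 7 values for 7 variables — and G appears only in position 6's list, so position 6 = G.
Among the 6 still-open variables, H fits only position 2 (and all 6 values in {B, C, D, E, F, H} must be used), so position 2 = H.
The 2 variables position 4 and position 7 are confined to {E, F}, which locks those values in; drop them from position 1, position 3, position 5.
So position 3 = B.

B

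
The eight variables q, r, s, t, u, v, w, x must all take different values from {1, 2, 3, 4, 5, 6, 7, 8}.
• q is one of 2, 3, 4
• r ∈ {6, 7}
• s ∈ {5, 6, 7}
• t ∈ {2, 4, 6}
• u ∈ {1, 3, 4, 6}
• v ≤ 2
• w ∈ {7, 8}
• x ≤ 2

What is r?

7

The 8 variables together cover exactly {1, 2, 3, 4, 5, 6, 7, 8} — 8 values for 8 variables — and 5 appears only in s's list, so s = 5.
The 7 still-open variables together cover exactly {1, 2, 3, 4, 6, 7, 8} — 7 values for 7 variables — and 8 appears only in w's list, so w = 8.
The 6 still-open variables draw from only 6 values {1, 2, 3, 4, 6, 7}, so each is used; only r can be 7, hence r = 7.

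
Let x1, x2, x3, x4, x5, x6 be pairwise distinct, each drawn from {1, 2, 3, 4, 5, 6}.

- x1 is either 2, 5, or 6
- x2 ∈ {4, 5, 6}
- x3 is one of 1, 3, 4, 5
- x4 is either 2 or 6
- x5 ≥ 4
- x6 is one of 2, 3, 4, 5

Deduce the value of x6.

Among the 6 variables, 1 fits only x3 (and all 6 values in {1, 2, 3, 4, 5, 6} must be used), so x3 = 1.
The 5 still-open variables draw from only 5 values {2, 3, 4, 5, 6}, so each is used; only x6 can be 3, hence x6 = 3.

3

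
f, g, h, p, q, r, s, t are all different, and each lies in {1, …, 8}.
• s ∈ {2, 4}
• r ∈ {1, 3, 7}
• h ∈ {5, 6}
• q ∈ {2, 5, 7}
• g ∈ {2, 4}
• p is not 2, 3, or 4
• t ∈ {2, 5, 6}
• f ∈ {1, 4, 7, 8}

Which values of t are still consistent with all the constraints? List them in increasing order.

Among the 8 variables, 3 fits only r (and all 8 values in {1, 2, 3, 4, 5, 6, 7, 8} must be used), so r = 3.
The 2 variables g and s are confined to {2, 4}, which locks those values in; drop them from f, q, t.
h and t between them cover only {5, 6} — a naked pair. Remove those values from p, q.
q must be 7 (only option left). Strike 7 from f, p.
No further eliminations apply; t can still be any of 5, 6.

5, 6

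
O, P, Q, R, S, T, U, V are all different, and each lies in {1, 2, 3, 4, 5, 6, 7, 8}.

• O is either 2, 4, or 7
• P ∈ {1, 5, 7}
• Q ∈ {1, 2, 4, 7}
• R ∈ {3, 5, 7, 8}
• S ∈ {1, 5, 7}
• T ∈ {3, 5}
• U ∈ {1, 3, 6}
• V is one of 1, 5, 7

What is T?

3

The 8 variables together cover exactly {1, 2, 3, 4, 5, 6, 7, 8} — 8 values for 8 variables — and 6 appears only in U's list, so U = 6.
The 7 still-open variables together cover exactly {1, 2, 3, 4, 5, 7, 8} — 7 values for 7 variables — and 8 appears only in R's list, so R = 8.
The 6 still-open variables draw from only 6 values {1, 2, 3, 4, 5, 7}, so each is used; only T can be 3, hence T = 3.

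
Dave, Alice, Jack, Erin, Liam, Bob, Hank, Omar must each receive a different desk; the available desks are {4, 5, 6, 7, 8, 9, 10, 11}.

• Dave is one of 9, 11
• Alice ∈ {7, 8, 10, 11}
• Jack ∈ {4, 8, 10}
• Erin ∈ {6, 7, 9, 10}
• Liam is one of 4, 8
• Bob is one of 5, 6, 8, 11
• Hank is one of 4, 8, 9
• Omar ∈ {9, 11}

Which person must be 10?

Jack

Among the 8 variables, 5 fits only Bob (and all 8 values in {4, 5, 6, 7, 8, 9, 10, 11} must be used), so Bob = 5.
The 7 still-open variables together cover exactly {4, 6, 7, 8, 9, 10, 11} — 7 values for 7 variables — and 6 appears only in Erin's list, so Erin = 6.
The 6 still-open variables draw from only 6 values {4, 7, 8, 9, 10, 11}, so each is used; only Alice can be 7, hence Alice = 7.
Among the 5 still-open variables, 10 fits only Jack (and all 5 values in {4, 8, 9, 10, 11} must be used), so Jack = 10.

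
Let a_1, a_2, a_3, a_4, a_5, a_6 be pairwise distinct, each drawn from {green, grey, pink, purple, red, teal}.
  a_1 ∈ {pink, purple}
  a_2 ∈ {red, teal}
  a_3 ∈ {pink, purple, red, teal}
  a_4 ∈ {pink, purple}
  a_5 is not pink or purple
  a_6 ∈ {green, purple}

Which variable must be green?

a_6

Among the 6 variables, grey fits only a_5 (and all 6 values in {green, grey, pink, purple, red, teal} must be used), so a_5 = grey.
The 5 still-open variables together cover exactly {green, pink, purple, red, teal} — 5 values for 5 variables — and green appears only in a_6's list, so a_6 = green.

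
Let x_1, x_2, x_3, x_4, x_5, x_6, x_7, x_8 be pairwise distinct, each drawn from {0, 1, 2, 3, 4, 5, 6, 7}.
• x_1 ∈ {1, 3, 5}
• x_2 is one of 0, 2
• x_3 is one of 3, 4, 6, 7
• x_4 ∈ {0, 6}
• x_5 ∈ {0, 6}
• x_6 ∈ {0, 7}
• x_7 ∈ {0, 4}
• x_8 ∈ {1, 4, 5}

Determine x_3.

Among the 8 variables, 2 fits only x_2 (and all 8 values in {0, 1, 2, 3, 4, 5, 6, 7} must be used), so x_2 = 2.
x_4 and x_5 between them cover only {0, 6} — a naked pair. Remove those values from x_3, x_6, x_7.
That leaves x_6 = 7. Strike 7 from x_3.
That leaves x_7 = 4. So x_3, x_8 can't be 4.
So x_3 = 3.

3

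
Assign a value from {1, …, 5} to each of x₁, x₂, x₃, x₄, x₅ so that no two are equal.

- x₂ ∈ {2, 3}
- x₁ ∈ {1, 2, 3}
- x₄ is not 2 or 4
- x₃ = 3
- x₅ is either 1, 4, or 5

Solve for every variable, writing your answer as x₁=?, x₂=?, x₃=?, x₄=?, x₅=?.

x₃ must be 3 (only option left). Strike 3 from x₁, x₂, x₄.
x₂'s domain is down to {2}, so x₂ = 2. Strike 2 from x₁.
x₁ must be 1 (only option left). So x₄, x₅ can't be 1.
x₄'s domain is down to {5}, so x₄ = 5. Strike 5 from x₅.
x₅'s domain is down to {4}, so x₅ = 4.

x₁=1, x₂=2, x₃=3, x₄=5, x₅=4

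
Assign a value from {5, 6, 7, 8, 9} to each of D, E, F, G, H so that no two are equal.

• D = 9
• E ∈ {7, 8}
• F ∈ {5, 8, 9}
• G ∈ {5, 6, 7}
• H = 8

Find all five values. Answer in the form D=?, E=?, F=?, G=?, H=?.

D's domain is down to {9}, so D = 9. Eliminate 9 elsewhere: F.
H has just one choice, so H = 8. Remove 8 from E, F.
E has just one choice, so E = 7. Remove 7 from G.
F has just one choice, so F = 5. Remove 5 from G.
G's domain is down to {6}, so G = 6.

D=9, E=7, F=5, G=6, H=8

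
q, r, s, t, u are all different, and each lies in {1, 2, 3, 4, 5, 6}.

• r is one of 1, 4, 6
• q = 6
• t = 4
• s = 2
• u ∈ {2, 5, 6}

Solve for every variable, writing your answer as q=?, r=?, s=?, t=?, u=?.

q=6, r=1, s=2, t=4, u=5

q's domain is down to {6}, so q = 6. Eliminate 6 elsewhere: r, u.
s's domain is down to {2}, so s = 2. Strike 2 from u.
That leaves t = 4. So r can't be 4.
u has just one choice, so u = 5.
r's domain is down to {1}, so r = 1.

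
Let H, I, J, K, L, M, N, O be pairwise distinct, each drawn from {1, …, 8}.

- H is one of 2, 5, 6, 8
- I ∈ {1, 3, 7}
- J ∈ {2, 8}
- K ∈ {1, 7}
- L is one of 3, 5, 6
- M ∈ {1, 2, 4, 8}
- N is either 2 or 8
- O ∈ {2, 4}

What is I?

The 2 variables J and N are confined to {2, 8}, which locks those values in; drop them from H, M, O.
O has just one choice, so O = 4. Strike 4 from M.
M has just one choice, so M = 1. Eliminate 1 elsewhere: I, K.
K's domain is down to {7}, so K = 7. Strike 7 from I.
So I = 3.

3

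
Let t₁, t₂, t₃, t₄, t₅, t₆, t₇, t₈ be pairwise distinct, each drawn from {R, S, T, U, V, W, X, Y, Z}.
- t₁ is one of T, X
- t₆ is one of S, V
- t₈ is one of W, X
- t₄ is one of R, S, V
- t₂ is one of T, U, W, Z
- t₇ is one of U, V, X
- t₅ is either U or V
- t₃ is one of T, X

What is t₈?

W

Among the 8 variables, R fits only t₄ (and all 8 values in {R, S, T, U, V, W, X, Z} must be used), so t₄ = R.
Among the 7 still-open variables, S fits only t₆ (and all 7 values in {S, T, U, V, W, X, Z} must be used), so t₆ = S.
The 6 still-open variables draw from only 6 values {T, U, V, W, X, Z}, so each is used; only t₂ can be Z, hence t₂ = Z.
Among the 5 still-open variables, W fits only t₈ (and all 5 values in {T, U, V, W, X} must be used), so t₈ = W.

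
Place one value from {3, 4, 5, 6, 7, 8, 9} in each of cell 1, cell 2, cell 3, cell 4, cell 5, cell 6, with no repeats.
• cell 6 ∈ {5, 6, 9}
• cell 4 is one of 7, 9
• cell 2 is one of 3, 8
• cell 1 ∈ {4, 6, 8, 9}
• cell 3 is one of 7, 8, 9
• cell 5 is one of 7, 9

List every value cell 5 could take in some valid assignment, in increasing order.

cell 4 and cell 5 share exactly the 2 values {7, 9}; by pigeonhole those values go to them, so strike 7, 9 from cell 1, cell 3, cell 6.
cell 3's domain is down to {8}, so cell 3 = 8. Eliminate 8 elsewhere: cell 1, cell 2.
That leaves cell 2 = 3.
No further eliminations apply; cell 5 can still be any of 7, 9.

7, 9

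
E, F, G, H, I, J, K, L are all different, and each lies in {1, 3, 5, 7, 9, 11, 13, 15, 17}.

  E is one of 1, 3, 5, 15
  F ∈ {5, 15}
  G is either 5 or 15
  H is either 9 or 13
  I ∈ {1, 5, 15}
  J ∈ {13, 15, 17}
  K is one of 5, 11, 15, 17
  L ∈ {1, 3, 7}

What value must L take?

F and G between them cover only {5, 15} — a naked pair. Remove those values from E, I, J, K.
That leaves I = 1. So E, L can't be 1.
E must be 3 (only option left). Eliminate 3 elsewhere: L.
So L = 7.

7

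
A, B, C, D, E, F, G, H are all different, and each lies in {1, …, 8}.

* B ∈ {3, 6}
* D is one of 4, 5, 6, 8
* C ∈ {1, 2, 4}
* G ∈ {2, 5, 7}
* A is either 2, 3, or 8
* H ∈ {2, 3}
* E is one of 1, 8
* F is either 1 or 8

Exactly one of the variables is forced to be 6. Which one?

Among the 8 variables, 7 fits only G (and all 8 values in {1, 2, 3, 4, 5, 6, 7, 8} must be used), so G = 7.
Among the 7 still-open variables, 5 fits only D (and all 7 values in {1, 2, 3, 4, 5, 6, 8} must be used), so D = 5.
The 6 still-open variables together cover exactly {1, 2, 3, 4, 6, 8} — 6 values for 6 variables — and 4 appears only in C's list, so C = 4.
The 5 still-open variables together cover exactly {1, 2, 3, 6, 8} — 5 values for 5 variables — and 6 appears only in B's list, so B = 6.

B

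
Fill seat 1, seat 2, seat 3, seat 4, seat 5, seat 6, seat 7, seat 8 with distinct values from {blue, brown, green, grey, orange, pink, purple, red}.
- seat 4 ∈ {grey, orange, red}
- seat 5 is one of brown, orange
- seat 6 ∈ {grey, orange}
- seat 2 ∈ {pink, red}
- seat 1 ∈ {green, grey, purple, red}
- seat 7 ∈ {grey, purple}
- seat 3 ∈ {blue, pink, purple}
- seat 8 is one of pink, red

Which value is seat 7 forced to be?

Among the 8 variables, blue fits only seat 3 (and all 8 values in {blue, brown, green, grey, orange, pink, purple, red} must be used), so seat 3 = blue.
The 7 still-open variables together cover exactly {brown, green, grey, orange, pink, purple, red} — 7 values for 7 variables — and brown appears only in seat 5's list, so seat 5 = brown.
The 6 still-open variables together cover exactly {green, grey, orange, pink, purple, red} — 6 values for 6 variables — and green appears only in seat 1's list, so seat 1 = green.
Among the 5 still-open variables, purple fits only seat 7 (and all 5 values in {grey, orange, pink, purple, red} must be used), so seat 7 = purple.

purple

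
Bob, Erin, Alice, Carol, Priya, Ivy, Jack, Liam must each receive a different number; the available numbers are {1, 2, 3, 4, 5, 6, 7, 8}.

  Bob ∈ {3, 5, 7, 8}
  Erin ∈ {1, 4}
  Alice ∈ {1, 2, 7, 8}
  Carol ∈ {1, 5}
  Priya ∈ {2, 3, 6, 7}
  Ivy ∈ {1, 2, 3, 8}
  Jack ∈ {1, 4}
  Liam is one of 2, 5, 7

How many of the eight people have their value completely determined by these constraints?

2

Among the 8 variables, 6 fits only Priya (and all 8 values in {1, 2, 3, 4, 5, 6, 7, 8} must be used), so Priya = 6.
The 2 variables Erin and Jack are confined to {1, 4}, which locks those values in; drop them from Alice, Carol, Ivy.
That leaves Carol = 5. Strike 5 from Bob, Liam.
Determined: Carol=5, Priya=6. The other people each still have more than one consistent value. That makes 2.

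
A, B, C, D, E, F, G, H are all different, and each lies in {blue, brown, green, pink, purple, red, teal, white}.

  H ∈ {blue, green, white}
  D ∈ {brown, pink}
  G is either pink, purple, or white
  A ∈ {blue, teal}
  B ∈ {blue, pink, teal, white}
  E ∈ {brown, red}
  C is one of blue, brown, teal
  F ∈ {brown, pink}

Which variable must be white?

B

Among the 8 variables, green fits only H (and all 8 values in {blue, brown, green, pink, purple, red, teal, white} must be used), so H = green.
Among the 7 still-open variables, purple fits only G (and all 7 values in {blue, brown, pink, purple, red, teal, white} must be used), so G = purple.
The 6 still-open variables draw from only 6 values {blue, brown, pink, red, teal, white}, so each is used; only E can be red, hence E = red.
The 5 still-open variables draw from only 5 values {blue, brown, pink, teal, white}, so each is used; only B can be white, hence B = white.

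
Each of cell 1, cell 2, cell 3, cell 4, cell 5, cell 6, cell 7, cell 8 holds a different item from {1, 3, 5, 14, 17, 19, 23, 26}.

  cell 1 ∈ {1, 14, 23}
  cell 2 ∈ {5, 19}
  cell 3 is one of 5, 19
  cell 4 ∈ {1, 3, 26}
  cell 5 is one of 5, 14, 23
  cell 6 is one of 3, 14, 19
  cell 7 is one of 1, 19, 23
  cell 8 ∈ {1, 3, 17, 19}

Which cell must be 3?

cell 6

The 8 variables draw from only 8 values {1, 3, 5, 14, 17, 19, 23, 26}, so each is used; only cell 8 can be 17, hence cell 8 = 17.
The 7 still-open variables draw from only 7 values {1, 3, 5, 14, 19, 23, 26}, so each is used; only cell 4 can be 26, hence cell 4 = 26.
The 6 still-open variables draw from only 6 values {1, 3, 5, 14, 19, 23}, so each is used; only cell 6 can be 3, hence cell 6 = 3.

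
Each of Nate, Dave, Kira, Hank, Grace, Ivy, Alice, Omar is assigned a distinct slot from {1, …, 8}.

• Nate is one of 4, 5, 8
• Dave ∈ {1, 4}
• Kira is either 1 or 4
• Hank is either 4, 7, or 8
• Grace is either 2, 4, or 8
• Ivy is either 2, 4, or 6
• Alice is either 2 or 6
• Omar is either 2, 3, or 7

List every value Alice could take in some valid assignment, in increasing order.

The 8 variables together cover exactly {1, 2, 3, 4, 5, 6, 7, 8} — 8 values for 8 variables — and 3 appears only in Omar's list, so Omar = 3.
Among the 7 still-open variables, 5 fits only Nate (and all 7 values in {1, 2, 4, 5, 6, 7, 8} must be used), so Nate = 5.
The 6 still-open variables draw from only 6 values {1, 2, 4, 6, 7, 8}, so each is used; only Hank can be 7, hence Hank = 7.
The 5 still-open variables together cover exactly {1, 2, 4, 6, 8} — 5 values for 5 variables — and 8 appears only in Grace's list, so Grace = 8.
The 2 variables Dave and Kira are confined to {1, 4}, which locks those values in; drop them from Ivy.
No further eliminations apply; Alice can still be any of 2, 6.

2, 6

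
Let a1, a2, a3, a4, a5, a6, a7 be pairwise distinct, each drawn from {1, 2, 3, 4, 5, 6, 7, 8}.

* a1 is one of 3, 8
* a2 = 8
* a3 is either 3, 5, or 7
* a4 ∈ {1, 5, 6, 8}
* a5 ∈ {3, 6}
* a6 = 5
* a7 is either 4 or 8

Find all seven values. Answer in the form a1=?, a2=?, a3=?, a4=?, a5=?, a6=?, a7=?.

a2 has just one choice, so a2 = 8. So a1, a4, a7 can't be 8.
a6 has just one choice, so a6 = 5. Eliminate 5 elsewhere: a3, a4.
a7 must be 4 (only option left).
a1 has just one choice, so a1 = 3. Strike 3 from a3, a5.
That leaves a3 = 7.
a5 has just one choice, so a5 = 6. So a4 can't be 6.
a4 must be 1 (only option left).

a1=3, a2=8, a3=7, a4=1, a5=6, a6=5, a7=4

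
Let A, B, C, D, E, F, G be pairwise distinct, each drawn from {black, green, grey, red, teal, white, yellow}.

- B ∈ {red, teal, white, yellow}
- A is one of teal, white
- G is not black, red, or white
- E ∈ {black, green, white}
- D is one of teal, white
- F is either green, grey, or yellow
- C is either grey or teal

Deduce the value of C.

The 7 variables together cover exactly {black, green, grey, red, teal, white, yellow} — 7 values for 7 variables — and black appears only in E's list, so E = black.
Among the 6 still-open variables, red fits only B (and all 6 values in {green, grey, red, teal, white, yellow} must be used), so B = red.
A and D between them cover only {teal, white} — a naked pair. Remove those values from C, G.
So C = grey.

grey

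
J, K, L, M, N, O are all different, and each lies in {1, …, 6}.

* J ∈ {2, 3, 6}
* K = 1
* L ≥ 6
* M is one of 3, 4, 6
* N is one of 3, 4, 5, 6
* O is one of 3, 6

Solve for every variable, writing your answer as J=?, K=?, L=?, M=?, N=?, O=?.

J=2, K=1, L=6, M=4, N=5, O=3

K's domain is down to {1}, so K = 1.
L has just one choice, so L = 6. Strike 6 from J, M, N, O.
O has just one choice, so O = 3. So J, M, N can't be 3.
That leaves J = 2.
That leaves M = 4. So N can't be 4.
N has just one choice, so N = 5.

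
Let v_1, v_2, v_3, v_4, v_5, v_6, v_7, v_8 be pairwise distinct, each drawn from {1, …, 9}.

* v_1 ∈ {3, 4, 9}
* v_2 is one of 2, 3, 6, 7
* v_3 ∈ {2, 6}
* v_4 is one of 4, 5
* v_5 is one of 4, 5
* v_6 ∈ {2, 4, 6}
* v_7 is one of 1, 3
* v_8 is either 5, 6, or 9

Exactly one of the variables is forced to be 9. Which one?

v_8

The 8 variables together cover exactly {1, 2, 3, 4, 5, 6, 7, 9} — 8 values for 8 variables — and 1 appears only in v_7's list, so v_7 = 1.
The 7 still-open variables together cover exactly {2, 3, 4, 5, 6, 7, 9} — 7 values for 7 variables — and 7 appears only in v_2's list, so v_2 = 7.
Among the 6 still-open variables, 3 fits only v_1 (and all 6 values in {2, 3, 4, 5, 6, 9} must be used), so v_1 = 3.
The 5 still-open variables together cover exactly {2, 4, 5, 6, 9} — 5 values for 5 variables — and 9 appears only in v_8's list, so v_8 = 9.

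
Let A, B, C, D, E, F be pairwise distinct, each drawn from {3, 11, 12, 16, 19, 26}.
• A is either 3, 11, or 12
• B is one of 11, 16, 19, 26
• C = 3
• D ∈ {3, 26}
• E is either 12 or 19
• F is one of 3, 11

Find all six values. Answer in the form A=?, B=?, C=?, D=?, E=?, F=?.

A=12, B=16, C=3, D=26, E=19, F=11

C's domain is down to {3}, so C = 3. Remove 3 from A, D, F.
D has just one choice, so D = 26. So B can't be 26.
F must be 11 (only option left). Remove 11 from A, B.
A must be 12 (only option left). Strike 12 from E.
That leaves E = 19. Eliminate 19 elsewhere: B.
B's domain is down to {16}, so B = 16.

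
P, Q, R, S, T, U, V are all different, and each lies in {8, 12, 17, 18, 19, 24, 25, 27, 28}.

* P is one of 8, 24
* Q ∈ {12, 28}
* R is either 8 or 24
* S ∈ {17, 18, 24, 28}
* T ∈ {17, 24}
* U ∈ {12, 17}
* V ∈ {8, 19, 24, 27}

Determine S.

18

P and R between them cover only {8, 24} — a naked pair. Remove those values from S, T, V.
T has just one choice, so T = 17. Eliminate 17 elsewhere: S, U.
U must be 12 (only option left). Eliminate 12 elsewhere: Q.
Q's domain is down to {28}, so Q = 28. Remove 28 from S.
So S = 18.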